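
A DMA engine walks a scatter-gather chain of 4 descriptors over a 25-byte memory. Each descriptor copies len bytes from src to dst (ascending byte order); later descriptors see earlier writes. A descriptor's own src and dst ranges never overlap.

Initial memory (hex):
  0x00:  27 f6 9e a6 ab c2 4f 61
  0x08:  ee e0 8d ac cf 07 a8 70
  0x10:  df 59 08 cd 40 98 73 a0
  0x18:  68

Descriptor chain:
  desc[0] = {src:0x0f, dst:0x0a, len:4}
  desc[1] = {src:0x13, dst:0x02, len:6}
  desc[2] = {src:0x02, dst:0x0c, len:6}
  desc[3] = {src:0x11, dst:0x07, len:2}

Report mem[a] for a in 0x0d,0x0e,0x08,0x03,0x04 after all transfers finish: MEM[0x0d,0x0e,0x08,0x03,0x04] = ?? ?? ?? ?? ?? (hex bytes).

MEM[0x0d,0x0e,0x08,0x03,0x04] = 40 98 08 40 98

  after D0: wrote 4B at 0x0a = 70df5908
  after D1: wrote 6B at 0x02 = cd409873a068
  after D2: wrote 6B at 0x0c = cd409873a068
  after D3: wrote 2B at 0x07 = 6808
query mem[0x0d]=0x40, mem[0x0e]=0x98, mem[0x08]=0x08, mem[0x03]=0x40, mem[0x04]=0x98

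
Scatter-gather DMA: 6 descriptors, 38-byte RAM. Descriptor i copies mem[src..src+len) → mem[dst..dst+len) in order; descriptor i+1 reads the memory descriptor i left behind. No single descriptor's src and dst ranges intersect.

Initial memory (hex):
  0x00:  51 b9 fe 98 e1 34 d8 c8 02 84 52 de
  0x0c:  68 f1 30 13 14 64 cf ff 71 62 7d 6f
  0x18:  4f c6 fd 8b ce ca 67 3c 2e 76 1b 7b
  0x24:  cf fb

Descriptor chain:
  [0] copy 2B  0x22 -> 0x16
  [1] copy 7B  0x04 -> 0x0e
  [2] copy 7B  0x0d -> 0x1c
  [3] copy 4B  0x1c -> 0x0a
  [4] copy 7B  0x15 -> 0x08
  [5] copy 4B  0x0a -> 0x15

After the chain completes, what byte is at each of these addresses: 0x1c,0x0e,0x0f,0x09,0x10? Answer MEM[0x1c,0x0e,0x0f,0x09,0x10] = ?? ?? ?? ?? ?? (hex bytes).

MEM[0x1c,0x0e,0x0f,0x09,0x10] = f1 8b 34 1b d8

  after D0: wrote 2B at 0x16 = 1b7b
  after D1: wrote 7B at 0x0e = e134d8c8028452
  after D2: wrote 7B at 0x1c = f1e134d8c80284
  after D3: wrote 4B at 0x0a = f1e134d8
  after D4: wrote 7B at 0x08 = 621b7b4fc6fd8b
  after D5: wrote 4B at 0x15 = 7b4fc6fd
query mem[0x1c]=0xf1, mem[0x0e]=0x8b, mem[0x0f]=0x34, mem[0x09]=0x1b, mem[0x10]=0xd8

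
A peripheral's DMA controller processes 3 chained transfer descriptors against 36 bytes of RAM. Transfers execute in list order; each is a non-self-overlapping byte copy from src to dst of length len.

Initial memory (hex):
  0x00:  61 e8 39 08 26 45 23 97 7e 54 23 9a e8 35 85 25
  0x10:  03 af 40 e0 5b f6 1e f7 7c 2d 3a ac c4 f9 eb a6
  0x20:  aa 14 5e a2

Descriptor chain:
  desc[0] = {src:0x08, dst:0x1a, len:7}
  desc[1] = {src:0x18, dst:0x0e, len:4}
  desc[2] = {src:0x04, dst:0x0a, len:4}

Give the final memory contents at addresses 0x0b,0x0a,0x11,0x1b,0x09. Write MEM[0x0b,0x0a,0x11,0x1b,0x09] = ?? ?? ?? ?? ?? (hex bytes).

  after D0: wrote 7B at 0x1a = 7e54239ae83585
  after D1: wrote 4B at 0x0e = 7c2d7e54
  after D2: wrote 4B at 0x0a = 26452397
query mem[0x0b]=0x45, mem[0x0a]=0x26, mem[0x11]=0x54, mem[0x1b]=0x54, mem[0x09]=0x54

MEM[0x0b,0x0a,0x11,0x1b,0x09] = 45 26 54 54 54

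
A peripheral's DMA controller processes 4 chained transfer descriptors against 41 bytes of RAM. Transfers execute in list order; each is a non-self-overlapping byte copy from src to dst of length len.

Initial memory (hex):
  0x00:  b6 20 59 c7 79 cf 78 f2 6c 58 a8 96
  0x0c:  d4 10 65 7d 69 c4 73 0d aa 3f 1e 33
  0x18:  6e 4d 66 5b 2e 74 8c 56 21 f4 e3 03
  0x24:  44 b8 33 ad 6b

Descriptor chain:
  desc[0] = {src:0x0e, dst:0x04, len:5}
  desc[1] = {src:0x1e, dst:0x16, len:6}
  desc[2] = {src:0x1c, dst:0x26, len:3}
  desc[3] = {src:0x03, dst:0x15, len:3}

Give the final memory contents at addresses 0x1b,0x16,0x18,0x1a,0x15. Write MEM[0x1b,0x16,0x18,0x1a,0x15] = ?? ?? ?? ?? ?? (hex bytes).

  after D0: wrote 5B at 0x04 = 657d69c473
  after D1: wrote 6B at 0x16 = 8c5621f4e303
  after D2: wrote 3B at 0x26 = 2e748c
  after D3: wrote 3B at 0x15 = c7657d
query mem[0x1b]=0x03, mem[0x16]=0x65, mem[0x18]=0x21, mem[0x1a]=0xe3, mem[0x15]=0xc7

MEM[0x1b,0x16,0x18,0x1a,0x15] = 03 65 21 e3 c7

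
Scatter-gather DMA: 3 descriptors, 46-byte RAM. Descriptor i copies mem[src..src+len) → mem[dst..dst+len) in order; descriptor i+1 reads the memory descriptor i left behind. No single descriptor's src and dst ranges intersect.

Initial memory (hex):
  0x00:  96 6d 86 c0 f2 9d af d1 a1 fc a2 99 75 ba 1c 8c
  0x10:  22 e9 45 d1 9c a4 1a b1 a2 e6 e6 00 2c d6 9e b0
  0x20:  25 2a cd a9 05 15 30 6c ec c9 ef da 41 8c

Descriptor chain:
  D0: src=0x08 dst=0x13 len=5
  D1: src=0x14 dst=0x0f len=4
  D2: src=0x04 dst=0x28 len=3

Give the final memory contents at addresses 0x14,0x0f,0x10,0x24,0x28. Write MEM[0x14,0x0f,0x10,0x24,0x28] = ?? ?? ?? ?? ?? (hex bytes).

  after D0: wrote 5B at 0x13 = a1fca29975
  after D1: wrote 4B at 0x0f = fca29975
  after D2: wrote 3B at 0x28 = f29daf
query mem[0x14]=0xfc, mem[0x0f]=0xfc, mem[0x10]=0xa2, mem[0x24]=0x05, mem[0x28]=0xf2

MEM[0x14,0x0f,0x10,0x24,0x28] = fc fc a2 05 f2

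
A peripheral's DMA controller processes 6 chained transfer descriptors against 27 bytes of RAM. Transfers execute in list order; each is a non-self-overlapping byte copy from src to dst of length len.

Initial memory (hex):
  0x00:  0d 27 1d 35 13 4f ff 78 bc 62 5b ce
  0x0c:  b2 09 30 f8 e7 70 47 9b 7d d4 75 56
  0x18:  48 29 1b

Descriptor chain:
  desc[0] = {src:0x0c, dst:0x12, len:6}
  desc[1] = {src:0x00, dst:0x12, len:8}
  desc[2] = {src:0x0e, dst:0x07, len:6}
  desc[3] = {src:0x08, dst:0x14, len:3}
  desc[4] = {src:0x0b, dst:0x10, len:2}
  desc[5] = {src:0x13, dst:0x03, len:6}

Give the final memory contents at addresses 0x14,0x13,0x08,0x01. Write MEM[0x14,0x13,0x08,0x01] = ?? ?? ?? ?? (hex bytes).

MEM[0x14,0x13,0x08,0x01] = f8 27 ff 27

  after D0: wrote 6B at 0x12 = b20930f8e770
  after D1: wrote 8B at 0x12 = 0d271d35134fff78
  after D2: wrote 6B at 0x07 = 30f8e7700d27
  after D3: wrote 3B at 0x14 = f8e770
  after D4: wrote 2B at 0x10 = 0d27
  after D5: wrote 6B at 0x03 = 27f8e7704fff
query mem[0x14]=0xf8, mem[0x13]=0x27, mem[0x08]=0xff, mem[0x01]=0x27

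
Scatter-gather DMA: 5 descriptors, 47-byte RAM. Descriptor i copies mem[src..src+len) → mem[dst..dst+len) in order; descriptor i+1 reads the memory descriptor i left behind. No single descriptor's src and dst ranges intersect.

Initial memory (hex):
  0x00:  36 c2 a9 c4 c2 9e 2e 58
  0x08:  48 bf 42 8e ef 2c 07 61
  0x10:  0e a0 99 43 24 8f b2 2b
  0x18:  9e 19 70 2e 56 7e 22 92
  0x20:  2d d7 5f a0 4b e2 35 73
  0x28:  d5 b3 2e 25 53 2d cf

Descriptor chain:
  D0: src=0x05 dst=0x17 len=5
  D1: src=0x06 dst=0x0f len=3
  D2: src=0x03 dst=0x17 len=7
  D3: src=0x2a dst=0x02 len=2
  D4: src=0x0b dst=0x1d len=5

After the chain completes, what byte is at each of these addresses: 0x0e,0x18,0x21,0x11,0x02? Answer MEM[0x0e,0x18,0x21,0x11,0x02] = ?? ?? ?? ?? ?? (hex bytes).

MEM[0x0e,0x18,0x21,0x11,0x02] = 07 c2 2e 48 2e

D0: mem[0x17..0x1b] <- [9e 2e 58 48 bf]
D1: mem[0x0f..0x11] <- [2e 58 48]
D2: mem[0x17..0x1d] <- [c4 c2 9e 2e 58 48 bf]
D3: mem[0x02..0x03] <- [2e 25]
D4: mem[0x1d..0x21] <- [8e ef 2c 07 2e]
query mem[0x0e]=0x07, mem[0x18]=0xc2, mem[0x21]=0x2e, mem[0x11]=0x48, mem[0x02]=0x2e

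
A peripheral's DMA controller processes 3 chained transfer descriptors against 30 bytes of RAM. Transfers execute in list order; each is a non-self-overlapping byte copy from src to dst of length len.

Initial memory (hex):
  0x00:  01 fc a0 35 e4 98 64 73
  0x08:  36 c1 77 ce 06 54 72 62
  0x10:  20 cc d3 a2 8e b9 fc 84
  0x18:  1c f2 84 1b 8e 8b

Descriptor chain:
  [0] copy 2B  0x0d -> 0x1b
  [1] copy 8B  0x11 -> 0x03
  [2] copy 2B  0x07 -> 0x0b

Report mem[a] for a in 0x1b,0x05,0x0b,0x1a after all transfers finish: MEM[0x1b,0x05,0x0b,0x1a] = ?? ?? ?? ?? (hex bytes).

MEM[0x1b,0x05,0x0b,0x1a] = 54 a2 b9 84

#0 dst[0x1b+2] := {0x54,0x72}
#1 dst[0x03+8] := {0xcc,0xd3,0xa2,0x8e,0xb9,0xfc,0x84,0x1c}
#2 dst[0x0b+2] := {0xb9,0xfc}
query mem[0x1b]=0x54, mem[0x05]=0xa2, mem[0x0b]=0xb9, mem[0x1a]=0x84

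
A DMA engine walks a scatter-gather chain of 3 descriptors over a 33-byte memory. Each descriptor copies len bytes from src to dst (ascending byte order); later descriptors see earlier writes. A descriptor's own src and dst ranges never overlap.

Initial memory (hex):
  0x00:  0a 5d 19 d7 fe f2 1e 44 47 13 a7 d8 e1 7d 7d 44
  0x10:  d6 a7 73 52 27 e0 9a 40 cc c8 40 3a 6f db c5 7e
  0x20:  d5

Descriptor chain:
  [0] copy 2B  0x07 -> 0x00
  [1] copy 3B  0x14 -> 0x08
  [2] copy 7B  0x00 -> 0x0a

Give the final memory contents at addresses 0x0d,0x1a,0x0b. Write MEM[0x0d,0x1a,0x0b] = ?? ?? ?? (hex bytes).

D0: mem[0x00..0x01] <- [44 47]
D1: mem[0x08..0x0a] <- [27 e0 9a]
D2: mem[0x0a..0x10] <- [44 47 19 d7 fe f2 1e]
query mem[0x0d]=0xd7, mem[0x1a]=0x40, mem[0x0b]=0x47

MEM[0x0d,0x1a,0x0b] = d7 40 47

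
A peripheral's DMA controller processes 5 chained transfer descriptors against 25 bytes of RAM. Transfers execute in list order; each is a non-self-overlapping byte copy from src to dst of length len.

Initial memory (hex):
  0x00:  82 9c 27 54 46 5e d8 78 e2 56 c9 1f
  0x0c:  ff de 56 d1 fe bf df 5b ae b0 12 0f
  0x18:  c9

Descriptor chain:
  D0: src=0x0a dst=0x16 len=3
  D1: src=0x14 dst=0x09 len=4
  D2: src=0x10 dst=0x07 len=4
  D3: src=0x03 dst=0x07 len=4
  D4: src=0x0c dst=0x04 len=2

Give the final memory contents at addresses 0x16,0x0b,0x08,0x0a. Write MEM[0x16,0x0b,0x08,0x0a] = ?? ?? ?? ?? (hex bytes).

MEM[0x16,0x0b,0x08,0x0a] = c9 c9 46 d8

D0: mem[0x16..0x18] <- [c9 1f ff]
D1: mem[0x09..0x0c] <- [ae b0 c9 1f]
D2: mem[0x07..0x0a] <- [fe bf df 5b]
D3: mem[0x07..0x0a] <- [54 46 5e d8]
D4: mem[0x04..0x05] <- [1f de]
query mem[0x16]=0xc9, mem[0x0b]=0xc9, mem[0x08]=0x46, mem[0x0a]=0xd8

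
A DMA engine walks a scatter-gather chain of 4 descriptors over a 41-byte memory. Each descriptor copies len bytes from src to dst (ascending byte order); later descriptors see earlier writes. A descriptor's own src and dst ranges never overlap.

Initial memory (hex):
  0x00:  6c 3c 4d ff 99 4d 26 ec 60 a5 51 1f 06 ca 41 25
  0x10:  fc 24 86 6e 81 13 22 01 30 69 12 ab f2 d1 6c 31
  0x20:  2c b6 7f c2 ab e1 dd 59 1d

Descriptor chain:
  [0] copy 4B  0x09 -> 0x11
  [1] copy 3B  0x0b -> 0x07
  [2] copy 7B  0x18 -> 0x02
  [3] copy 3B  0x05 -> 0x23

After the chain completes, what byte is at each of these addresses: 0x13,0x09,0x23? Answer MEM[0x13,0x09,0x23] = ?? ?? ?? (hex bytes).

D0: mem[0x11..0x14] <- [a5 51 1f 06]
D1: mem[0x07..0x09] <- [1f 06 ca]
D2: mem[0x02..0x08] <- [30 69 12 ab f2 d1 6c]
D3: mem[0x23..0x25] <- [ab f2 d1]
query mem[0x13]=0x1f, mem[0x09]=0xca, mem[0x23]=0xab

MEM[0x13,0x09,0x23] = 1f ca ab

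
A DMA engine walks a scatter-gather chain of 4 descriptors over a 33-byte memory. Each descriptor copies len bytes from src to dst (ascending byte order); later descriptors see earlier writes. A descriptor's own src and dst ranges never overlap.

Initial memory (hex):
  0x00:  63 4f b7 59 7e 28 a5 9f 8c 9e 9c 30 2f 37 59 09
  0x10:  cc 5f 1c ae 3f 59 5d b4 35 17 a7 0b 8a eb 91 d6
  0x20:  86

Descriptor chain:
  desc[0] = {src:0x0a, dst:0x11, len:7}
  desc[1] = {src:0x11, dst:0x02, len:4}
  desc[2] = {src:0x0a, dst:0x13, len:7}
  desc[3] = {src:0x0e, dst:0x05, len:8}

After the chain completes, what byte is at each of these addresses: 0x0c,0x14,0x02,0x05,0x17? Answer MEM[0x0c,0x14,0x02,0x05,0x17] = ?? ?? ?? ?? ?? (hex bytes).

MEM[0x0c,0x14,0x02,0x05,0x17] = 2f 30 9c 59 59

#0 dst[0x11+7] := {0x9c,0x30,0x2f,0x37,0x59,0x09,0xcc}
#1 dst[0x02+4] := {0x9c,0x30,0x2f,0x37}
#2 dst[0x13+7] := {0x9c,0x30,0x2f,0x37,0x59,0x09,0xcc}
#3 dst[0x05+8] := {0x59,0x09,0xcc,0x9c,0x30,0x9c,0x30,0x2f}
query mem[0x0c]=0x2f, mem[0x14]=0x30, mem[0x02]=0x9c, mem[0x05]=0x59, mem[0x17]=0x59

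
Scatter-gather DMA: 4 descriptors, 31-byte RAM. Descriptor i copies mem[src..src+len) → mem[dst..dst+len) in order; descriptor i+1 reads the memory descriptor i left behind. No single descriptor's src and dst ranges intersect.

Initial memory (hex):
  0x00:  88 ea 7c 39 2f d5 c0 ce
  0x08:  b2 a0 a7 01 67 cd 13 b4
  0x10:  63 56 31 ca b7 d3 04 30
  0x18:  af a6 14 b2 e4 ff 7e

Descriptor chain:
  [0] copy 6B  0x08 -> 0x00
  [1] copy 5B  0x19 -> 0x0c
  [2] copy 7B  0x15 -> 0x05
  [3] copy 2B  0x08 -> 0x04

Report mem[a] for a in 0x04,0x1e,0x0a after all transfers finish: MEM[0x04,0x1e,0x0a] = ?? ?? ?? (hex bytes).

MEM[0x04,0x1e,0x0a] = af 7e 14

D0: mem[0x00..0x05] <- [b2 a0 a7 01 67 cd]
D1: mem[0x0c..0x10] <- [a6 14 b2 e4 ff]
D2: mem[0x05..0x0b] <- [d3 04 30 af a6 14 b2]
D3: mem[0x04..0x05] <- [af a6]
query mem[0x04]=0xaf, mem[0x1e]=0x7e, mem[0x0a]=0x14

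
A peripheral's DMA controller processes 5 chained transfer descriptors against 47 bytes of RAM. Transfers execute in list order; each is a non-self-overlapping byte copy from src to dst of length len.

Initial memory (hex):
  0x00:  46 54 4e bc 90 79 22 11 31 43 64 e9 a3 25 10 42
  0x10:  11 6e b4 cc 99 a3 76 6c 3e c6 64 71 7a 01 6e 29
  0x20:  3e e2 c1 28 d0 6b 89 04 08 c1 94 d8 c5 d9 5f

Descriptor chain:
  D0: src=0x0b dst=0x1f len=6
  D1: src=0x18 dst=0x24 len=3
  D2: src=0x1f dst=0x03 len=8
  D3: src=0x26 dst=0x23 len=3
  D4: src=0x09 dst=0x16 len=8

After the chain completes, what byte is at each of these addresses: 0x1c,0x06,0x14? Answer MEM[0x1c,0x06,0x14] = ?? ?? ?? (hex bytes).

D0: mem[0x1f..0x24] <- [e9 a3 25 10 42 11]
D1: mem[0x24..0x26] <- [3e c6 64]
D2: mem[0x03..0x0a] <- [e9 a3 25 10 42 3e c6 64]
D3: mem[0x23..0x25] <- [64 04 08]
D4: mem[0x16..0x1d] <- [c6 64 e9 a3 25 10 42 11]
query mem[0x1c]=0x42, mem[0x06]=0x10, mem[0x14]=0x99

MEM[0x1c,0x06,0x14] = 42 10 99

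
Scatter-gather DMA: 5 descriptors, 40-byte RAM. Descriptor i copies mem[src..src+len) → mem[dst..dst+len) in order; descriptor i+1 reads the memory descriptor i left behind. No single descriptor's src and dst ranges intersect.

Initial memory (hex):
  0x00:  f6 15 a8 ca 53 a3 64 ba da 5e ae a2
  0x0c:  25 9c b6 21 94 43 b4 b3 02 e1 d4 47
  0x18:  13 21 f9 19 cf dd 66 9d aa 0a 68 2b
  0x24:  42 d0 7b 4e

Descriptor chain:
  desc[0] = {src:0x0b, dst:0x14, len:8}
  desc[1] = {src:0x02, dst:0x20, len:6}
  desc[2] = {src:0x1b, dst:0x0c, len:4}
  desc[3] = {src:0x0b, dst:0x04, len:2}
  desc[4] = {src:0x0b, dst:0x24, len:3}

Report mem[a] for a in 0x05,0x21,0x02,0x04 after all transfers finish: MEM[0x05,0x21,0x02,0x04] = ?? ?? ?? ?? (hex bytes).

MEM[0x05,0x21,0x02,0x04] = b4 ca a8 a2

#0 dst[0x14+8] := {0xa2,0x25,0x9c,0xb6,0x21,0x94,0x43,0xb4}
#1 dst[0x20+6] := {0xa8,0xca,0x53,0xa3,0x64,0xba}
#2 dst[0x0c+4] := {0xb4,0xcf,0xdd,0x66}
#3 dst[0x04+2] := {0xa2,0xb4}
#4 dst[0x24+3] := {0xa2,0xb4,0xcf}
query mem[0x05]=0xb4, mem[0x21]=0xca, mem[0x02]=0xa8, mem[0x04]=0xa2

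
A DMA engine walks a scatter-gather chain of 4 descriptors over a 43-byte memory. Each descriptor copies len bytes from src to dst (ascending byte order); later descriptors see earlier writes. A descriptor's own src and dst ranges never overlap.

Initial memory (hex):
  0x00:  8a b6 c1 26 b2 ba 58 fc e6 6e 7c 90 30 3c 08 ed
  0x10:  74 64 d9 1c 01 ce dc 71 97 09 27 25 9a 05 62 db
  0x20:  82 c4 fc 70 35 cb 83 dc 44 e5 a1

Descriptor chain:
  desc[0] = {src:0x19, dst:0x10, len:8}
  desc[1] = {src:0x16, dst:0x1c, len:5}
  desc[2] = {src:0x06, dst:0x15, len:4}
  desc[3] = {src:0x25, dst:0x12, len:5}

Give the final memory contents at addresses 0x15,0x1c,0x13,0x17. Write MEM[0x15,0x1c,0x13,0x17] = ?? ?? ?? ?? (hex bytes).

D0: mem[0x10..0x17] <- [09 27 25 9a 05 62 db 82]
D1: mem[0x1c..0x20] <- [db 82 97 09 27]
D2: mem[0x15..0x18] <- [58 fc e6 6e]
D3: mem[0x12..0x16] <- [cb 83 dc 44 e5]
query mem[0x15]=0x44, mem[0x1c]=0xdb, mem[0x13]=0x83, mem[0x17]=0xe6

MEM[0x15,0x1c,0x13,0x17] = 44 db 83 e6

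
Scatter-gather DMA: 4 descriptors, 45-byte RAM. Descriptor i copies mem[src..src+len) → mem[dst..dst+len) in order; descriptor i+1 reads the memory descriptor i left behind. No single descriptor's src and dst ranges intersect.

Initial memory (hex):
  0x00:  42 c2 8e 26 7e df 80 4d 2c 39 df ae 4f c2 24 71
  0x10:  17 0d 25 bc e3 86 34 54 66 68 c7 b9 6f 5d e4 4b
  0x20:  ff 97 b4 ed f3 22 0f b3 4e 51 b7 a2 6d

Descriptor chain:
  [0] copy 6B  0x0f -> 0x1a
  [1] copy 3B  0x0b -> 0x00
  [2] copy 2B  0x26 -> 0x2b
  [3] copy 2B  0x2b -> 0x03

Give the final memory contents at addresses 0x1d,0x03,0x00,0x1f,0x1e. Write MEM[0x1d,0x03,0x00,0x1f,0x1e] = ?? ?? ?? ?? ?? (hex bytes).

  after D0: wrote 6B at 0x1a = 71170d25bce3
  after D1: wrote 3B at 0x00 = ae4fc2
  after D2: wrote 2B at 0x2b = 0fb3
  after D3: wrote 2B at 0x03 = 0fb3
query mem[0x1d]=0x25, mem[0x03]=0x0f, mem[0x00]=0xae, mem[0x1f]=0xe3, mem[0x1e]=0xbc

MEM[0x1d,0x03,0x00,0x1f,0x1e] = 25 0f ae e3 bc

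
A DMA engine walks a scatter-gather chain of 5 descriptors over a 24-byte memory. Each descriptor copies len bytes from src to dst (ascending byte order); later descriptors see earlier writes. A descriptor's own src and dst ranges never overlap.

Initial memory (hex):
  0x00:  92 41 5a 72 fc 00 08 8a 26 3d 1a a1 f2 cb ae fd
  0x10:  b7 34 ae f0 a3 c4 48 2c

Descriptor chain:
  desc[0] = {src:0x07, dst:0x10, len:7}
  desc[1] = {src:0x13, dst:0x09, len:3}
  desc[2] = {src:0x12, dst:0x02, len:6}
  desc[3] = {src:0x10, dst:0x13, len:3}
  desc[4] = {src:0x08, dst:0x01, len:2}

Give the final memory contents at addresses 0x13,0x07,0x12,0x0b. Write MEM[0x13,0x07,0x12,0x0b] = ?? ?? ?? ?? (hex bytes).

  after D0: wrote 7B at 0x10 = 8a263d1aa1f2cb
  after D1: wrote 3B at 0x09 = 1aa1f2
  after D2: wrote 6B at 0x02 = 3d1aa1f2cb2c
  after D3: wrote 3B at 0x13 = 8a263d
  after D4: wrote 2B at 0x01 = 261a
query mem[0x13]=0x8a, mem[0x07]=0x2c, mem[0x12]=0x3d, mem[0x0b]=0xf2

MEM[0x13,0x07,0x12,0x0b] = 8a 2c 3d f2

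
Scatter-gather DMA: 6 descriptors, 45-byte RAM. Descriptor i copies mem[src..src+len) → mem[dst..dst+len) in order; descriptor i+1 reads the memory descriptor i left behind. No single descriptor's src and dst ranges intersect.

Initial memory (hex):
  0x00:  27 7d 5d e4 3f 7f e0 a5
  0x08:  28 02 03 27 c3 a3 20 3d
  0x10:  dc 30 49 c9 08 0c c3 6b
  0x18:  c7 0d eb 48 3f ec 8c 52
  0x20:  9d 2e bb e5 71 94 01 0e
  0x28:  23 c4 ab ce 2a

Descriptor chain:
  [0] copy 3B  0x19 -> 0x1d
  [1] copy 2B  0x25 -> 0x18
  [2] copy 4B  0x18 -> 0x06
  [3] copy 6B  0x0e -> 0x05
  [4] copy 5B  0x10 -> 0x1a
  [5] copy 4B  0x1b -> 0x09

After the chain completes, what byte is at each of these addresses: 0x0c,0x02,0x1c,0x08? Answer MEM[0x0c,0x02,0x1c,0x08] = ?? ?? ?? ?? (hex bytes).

  after D0: wrote 3B at 0x1d = 0deb48
  after D1: wrote 2B at 0x18 = 9401
  after D2: wrote 4B at 0x06 = 9401eb48
  after D3: wrote 6B at 0x05 = 203ddc3049c9
  after D4: wrote 5B at 0x1a = dc3049c908
  after D5: wrote 4B at 0x09 = 3049c908
query mem[0x0c]=0x08, mem[0x02]=0x5d, mem[0x1c]=0x49, mem[0x08]=0x30

MEM[0x0c,0x02,0x1c,0x08] = 08 5d 49 30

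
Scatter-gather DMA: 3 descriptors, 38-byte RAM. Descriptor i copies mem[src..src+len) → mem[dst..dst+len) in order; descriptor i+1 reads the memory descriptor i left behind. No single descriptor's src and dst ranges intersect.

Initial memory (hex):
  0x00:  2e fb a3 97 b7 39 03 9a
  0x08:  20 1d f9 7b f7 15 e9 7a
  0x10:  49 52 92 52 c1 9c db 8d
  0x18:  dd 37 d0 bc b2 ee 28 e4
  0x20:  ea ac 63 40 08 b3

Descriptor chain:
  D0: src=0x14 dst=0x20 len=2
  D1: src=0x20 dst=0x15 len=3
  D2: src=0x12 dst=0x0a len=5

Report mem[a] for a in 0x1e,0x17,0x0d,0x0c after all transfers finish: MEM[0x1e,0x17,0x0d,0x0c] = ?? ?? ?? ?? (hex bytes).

MEM[0x1e,0x17,0x0d,0x0c] = 28 63 c1 c1

  after D0: wrote 2B at 0x20 = c19c
  after D1: wrote 3B at 0x15 = c19c63
  after D2: wrote 5B at 0x0a = 9252c1c19c
query mem[0x1e]=0x28, mem[0x17]=0x63, mem[0x0d]=0xc1, mem[0x0c]=0xc1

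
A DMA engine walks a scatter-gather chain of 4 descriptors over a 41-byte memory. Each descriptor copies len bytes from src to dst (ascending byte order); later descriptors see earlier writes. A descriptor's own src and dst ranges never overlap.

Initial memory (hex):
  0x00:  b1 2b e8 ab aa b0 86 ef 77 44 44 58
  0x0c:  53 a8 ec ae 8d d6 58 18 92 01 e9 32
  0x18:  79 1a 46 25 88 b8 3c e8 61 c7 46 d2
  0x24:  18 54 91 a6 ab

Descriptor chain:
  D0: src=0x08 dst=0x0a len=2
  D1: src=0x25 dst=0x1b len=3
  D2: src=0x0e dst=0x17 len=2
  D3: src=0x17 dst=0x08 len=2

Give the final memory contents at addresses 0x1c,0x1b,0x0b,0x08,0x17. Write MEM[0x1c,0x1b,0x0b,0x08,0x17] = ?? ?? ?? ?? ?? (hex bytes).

[0] 0x08->0x0a len=2 : 77 44
[1] 0x25->0x1b len=3 : 54 91 a6
[2] 0x0e->0x17 len=2 : ec ae
[3] 0x17->0x08 len=2 : ec ae
query mem[0x1c]=0x91, mem[0x1b]=0x54, mem[0x0b]=0x44, mem[0x08]=0xec, mem[0x17]=0xec

MEM[0x1c,0x1b,0x0b,0x08,0x17] = 91 54 44 ec ec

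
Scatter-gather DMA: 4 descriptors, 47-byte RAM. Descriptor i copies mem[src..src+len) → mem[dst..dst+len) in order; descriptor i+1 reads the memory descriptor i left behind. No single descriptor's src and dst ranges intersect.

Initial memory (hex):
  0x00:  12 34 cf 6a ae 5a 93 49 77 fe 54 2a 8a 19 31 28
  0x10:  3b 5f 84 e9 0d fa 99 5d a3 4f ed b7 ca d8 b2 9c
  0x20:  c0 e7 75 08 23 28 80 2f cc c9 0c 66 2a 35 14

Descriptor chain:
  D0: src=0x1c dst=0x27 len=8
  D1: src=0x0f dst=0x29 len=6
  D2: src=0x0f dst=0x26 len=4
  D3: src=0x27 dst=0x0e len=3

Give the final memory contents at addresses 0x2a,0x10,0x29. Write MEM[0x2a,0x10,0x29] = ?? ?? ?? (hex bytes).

[0] 0x1c->0x27 len=8 : ca d8 b2 9c c0 e7 75 08
[1] 0x0f->0x29 len=6 : 28 3b 5f 84 e9 0d
[2] 0x0f->0x26 len=4 : 28 3b 5f 84
[3] 0x27->0x0e len=3 : 3b 5f 84
query mem[0x2a]=0x3b, mem[0x10]=0x84, mem[0x29]=0x84

MEM[0x2a,0x10,0x29] = 3b 84 84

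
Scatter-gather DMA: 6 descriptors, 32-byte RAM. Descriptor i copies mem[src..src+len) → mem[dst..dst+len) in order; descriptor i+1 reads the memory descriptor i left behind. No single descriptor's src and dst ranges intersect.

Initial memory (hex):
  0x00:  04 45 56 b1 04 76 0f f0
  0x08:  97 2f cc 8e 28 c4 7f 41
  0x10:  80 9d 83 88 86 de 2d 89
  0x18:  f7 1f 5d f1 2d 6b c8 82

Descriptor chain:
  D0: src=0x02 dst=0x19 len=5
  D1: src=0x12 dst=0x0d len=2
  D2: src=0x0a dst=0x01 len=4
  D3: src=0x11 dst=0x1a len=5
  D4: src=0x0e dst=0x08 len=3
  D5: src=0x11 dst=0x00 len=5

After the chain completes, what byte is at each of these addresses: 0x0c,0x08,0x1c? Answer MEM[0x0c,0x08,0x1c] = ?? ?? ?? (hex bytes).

#0 dst[0x19+5] := {0x56,0xb1,0x04,0x76,0x0f}
#1 dst[0x0d+2] := {0x83,0x88}
#2 dst[0x01+4] := {0xcc,0x8e,0x28,0x83}
#3 dst[0x1a+5] := {0x9d,0x83,0x88,0x86,0xde}
#4 dst[0x08+3] := {0x88,0x41,0x80}
#5 dst[0x00+5] := {0x9d,0x83,0x88,0x86,0xde}
query mem[0x0c]=0x28, mem[0x08]=0x88, mem[0x1c]=0x88

MEM[0x0c,0x08,0x1c] = 28 88 88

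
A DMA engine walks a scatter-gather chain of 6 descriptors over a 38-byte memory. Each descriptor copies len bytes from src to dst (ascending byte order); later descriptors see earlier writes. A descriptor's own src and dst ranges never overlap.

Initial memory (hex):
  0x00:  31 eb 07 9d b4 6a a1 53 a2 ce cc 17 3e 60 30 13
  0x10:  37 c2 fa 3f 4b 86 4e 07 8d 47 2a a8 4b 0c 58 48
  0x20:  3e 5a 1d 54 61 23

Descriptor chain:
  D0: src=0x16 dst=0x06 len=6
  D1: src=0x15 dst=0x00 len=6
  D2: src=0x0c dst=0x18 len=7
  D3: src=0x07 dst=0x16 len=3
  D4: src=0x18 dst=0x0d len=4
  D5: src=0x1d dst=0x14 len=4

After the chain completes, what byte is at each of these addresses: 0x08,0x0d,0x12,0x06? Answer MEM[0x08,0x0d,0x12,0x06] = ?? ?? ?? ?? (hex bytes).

  after D0: wrote 6B at 0x06 = 4e078d472aa8
  after D1: wrote 6B at 0x00 = 864e078d472a
  after D2: wrote 7B at 0x18 = 3e60301337c2fa
  after D3: wrote 3B at 0x16 = 078d47
  after D4: wrote 4B at 0x0d = 47603013
  after D5: wrote 4B at 0x14 = c2fa483e
query mem[0x08]=0x8d, mem[0x0d]=0x47, mem[0x12]=0xfa, mem[0x06]=0x4e

MEM[0x08,0x0d,0x12,0x06] = 8d 47 fa 4e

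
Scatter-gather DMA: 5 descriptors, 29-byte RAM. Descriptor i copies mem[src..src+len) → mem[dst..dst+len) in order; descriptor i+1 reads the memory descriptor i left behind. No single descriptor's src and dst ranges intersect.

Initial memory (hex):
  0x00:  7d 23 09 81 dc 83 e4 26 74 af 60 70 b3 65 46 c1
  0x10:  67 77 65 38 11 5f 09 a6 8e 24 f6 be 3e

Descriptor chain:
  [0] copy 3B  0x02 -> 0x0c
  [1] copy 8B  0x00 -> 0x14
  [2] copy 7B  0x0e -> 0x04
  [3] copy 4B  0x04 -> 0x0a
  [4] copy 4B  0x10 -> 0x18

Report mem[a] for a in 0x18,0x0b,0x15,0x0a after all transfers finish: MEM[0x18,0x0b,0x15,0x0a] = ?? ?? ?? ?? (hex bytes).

MEM[0x18,0x0b,0x15,0x0a] = 67 c1 23 dc

[0] 0x02->0x0c len=3 : 09 81 dc
[1] 0x00->0x14 len=8 : 7d 23 09 81 dc 83 e4 26
[2] 0x0e->0x04 len=7 : dc c1 67 77 65 38 7d
[3] 0x04->0x0a len=4 : dc c1 67 77
[4] 0x10->0x18 len=4 : 67 77 65 38
query mem[0x18]=0x67, mem[0x0b]=0xc1, mem[0x15]=0x23, mem[0x0a]=0xdc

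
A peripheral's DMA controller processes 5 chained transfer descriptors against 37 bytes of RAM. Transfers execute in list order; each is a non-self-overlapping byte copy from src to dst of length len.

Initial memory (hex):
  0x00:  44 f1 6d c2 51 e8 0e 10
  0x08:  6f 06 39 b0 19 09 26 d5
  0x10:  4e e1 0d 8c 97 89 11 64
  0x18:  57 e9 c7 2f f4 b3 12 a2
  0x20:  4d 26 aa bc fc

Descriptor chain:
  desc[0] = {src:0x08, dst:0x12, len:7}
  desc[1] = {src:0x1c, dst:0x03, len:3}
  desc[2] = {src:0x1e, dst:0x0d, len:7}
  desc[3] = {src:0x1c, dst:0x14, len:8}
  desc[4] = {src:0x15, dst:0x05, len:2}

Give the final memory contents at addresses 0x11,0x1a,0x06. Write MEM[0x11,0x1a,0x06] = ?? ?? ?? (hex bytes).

MEM[0x11,0x1a,0x06] = aa aa 12

#0 dst[0x12+7] := {0x6f,0x06,0x39,0xb0,0x19,0x09,0x26}
#1 dst[0x03+3] := {0xf4,0xb3,0x12}
#2 dst[0x0d+7] := {0x12,0xa2,0x4d,0x26,0xaa,0xbc,0xfc}
#3 dst[0x14+8] := {0xf4,0xb3,0x12,0xa2,0x4d,0x26,0xaa,0xbc}
#4 dst[0x05+2] := {0xb3,0x12}
query mem[0x11]=0xaa, mem[0x1a]=0xaa, mem[0x06]=0x12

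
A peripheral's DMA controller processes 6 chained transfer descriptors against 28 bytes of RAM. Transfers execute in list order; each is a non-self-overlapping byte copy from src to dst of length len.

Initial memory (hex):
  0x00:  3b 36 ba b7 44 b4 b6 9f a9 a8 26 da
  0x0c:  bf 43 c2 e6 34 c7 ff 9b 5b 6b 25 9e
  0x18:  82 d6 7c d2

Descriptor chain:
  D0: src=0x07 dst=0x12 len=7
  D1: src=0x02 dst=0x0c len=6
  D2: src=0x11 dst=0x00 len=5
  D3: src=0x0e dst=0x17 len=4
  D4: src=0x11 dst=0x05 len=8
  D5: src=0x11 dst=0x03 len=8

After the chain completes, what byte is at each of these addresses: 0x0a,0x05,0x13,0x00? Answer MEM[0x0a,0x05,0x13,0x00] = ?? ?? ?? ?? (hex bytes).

MEM[0x0a,0x05,0x13,0x00] = b4 a9 a9 9f

  after D0: wrote 7B at 0x12 = 9fa9a826dabf43
  after D1: wrote 6B at 0x0c = bab744b4b69f
  after D2: wrote 5B at 0x00 = 9f9fa9a826
  after D3: wrote 4B at 0x17 = 44b4b69f
  after D4: wrote 8B at 0x05 = 9f9fa9a826da44b4
  after D5: wrote 8B at 0x03 = 9f9fa9a826da44b4
query mem[0x0a]=0xb4, mem[0x05]=0xa9, mem[0x13]=0xa9, mem[0x00]=0x9f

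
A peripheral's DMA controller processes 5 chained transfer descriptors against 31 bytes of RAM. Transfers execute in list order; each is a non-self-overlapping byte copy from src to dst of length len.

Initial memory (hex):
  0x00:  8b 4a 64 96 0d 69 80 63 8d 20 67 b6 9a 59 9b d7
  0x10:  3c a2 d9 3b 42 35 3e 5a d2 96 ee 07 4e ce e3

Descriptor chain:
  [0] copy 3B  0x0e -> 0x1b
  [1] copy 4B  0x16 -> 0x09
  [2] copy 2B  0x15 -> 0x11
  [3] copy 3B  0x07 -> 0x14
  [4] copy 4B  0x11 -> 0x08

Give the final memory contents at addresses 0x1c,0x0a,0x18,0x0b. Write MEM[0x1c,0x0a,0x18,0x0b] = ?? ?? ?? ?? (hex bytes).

[0] 0x0e->0x1b len=3 : 9b d7 3c
[1] 0x16->0x09 len=4 : 3e 5a d2 96
[2] 0x15->0x11 len=2 : 35 3e
[3] 0x07->0x14 len=3 : 63 8d 3e
[4] 0x11->0x08 len=4 : 35 3e 3b 63
query mem[0x1c]=0xd7, mem[0x0a]=0x3b, mem[0x18]=0xd2, mem[0x0b]=0x63

MEM[0x1c,0x0a,0x18,0x0b] = d7 3b d2 63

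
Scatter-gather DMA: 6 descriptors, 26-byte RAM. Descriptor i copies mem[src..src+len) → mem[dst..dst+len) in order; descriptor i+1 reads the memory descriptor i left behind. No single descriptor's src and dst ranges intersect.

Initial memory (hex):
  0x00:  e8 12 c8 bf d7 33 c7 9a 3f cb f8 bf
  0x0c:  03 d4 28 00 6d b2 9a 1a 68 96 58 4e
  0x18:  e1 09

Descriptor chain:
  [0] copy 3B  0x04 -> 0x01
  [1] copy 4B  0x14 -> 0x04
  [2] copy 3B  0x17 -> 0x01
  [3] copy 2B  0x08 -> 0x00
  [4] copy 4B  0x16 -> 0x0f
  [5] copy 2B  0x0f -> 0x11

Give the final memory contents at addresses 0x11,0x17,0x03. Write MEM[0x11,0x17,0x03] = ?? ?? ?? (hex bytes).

D0: mem[0x01..0x03] <- [d7 33 c7]
D1: mem[0x04..0x07] <- [68 96 58 4e]
D2: mem[0x01..0x03] <- [4e e1 09]
D3: mem[0x00..0x01] <- [3f cb]
D4: mem[0x0f..0x12] <- [58 4e e1 09]
D5: mem[0x11..0x12] <- [58 4e]
query mem[0x11]=0x58, mem[0x17]=0x4e, mem[0x03]=0x09

MEM[0x11,0x17,0x03] = 58 4e 09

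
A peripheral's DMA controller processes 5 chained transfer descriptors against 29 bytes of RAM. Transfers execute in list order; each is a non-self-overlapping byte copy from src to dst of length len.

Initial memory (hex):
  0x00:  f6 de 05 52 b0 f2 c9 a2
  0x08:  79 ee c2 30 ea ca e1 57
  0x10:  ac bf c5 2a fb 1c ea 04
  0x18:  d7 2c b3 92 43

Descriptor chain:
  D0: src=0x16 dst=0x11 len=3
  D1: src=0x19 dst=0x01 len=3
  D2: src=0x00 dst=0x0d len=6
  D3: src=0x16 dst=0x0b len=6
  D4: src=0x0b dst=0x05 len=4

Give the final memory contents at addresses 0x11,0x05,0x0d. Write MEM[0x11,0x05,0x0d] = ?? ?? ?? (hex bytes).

  after D0: wrote 3B at 0x11 = ea04d7
  after D1: wrote 3B at 0x01 = 2cb392
  after D2: wrote 6B at 0x0d = f62cb392b0f2
  after D3: wrote 6B at 0x0b = ea04d72cb392
  after D4: wrote 4B at 0x05 = ea04d72c
query mem[0x11]=0xb0, mem[0x05]=0xea, mem[0x0d]=0xd7

MEM[0x11,0x05,0x0d] = b0 ea d7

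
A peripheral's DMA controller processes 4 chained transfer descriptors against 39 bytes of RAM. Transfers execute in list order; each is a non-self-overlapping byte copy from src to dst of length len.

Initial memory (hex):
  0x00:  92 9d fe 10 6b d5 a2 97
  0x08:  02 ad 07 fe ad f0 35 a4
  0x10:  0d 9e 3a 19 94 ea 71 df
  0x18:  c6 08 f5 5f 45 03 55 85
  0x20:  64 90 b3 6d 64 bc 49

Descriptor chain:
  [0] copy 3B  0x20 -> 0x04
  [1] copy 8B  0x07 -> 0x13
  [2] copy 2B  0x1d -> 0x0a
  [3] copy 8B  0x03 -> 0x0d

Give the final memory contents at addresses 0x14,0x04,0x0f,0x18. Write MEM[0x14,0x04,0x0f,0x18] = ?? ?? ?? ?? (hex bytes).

MEM[0x14,0x04,0x0f,0x18] = 03 64 90 ad

D0: mem[0x04..0x06] <- [64 90 b3]
D1: mem[0x13..0x1a] <- [97 02 ad 07 fe ad f0 35]
D2: mem[0x0a..0x0b] <- [03 55]
D3: mem[0x0d..0x14] <- [10 64 90 b3 97 02 ad 03]
query mem[0x14]=0x03, mem[0x04]=0x64, mem[0x0f]=0x90, mem[0x18]=0xad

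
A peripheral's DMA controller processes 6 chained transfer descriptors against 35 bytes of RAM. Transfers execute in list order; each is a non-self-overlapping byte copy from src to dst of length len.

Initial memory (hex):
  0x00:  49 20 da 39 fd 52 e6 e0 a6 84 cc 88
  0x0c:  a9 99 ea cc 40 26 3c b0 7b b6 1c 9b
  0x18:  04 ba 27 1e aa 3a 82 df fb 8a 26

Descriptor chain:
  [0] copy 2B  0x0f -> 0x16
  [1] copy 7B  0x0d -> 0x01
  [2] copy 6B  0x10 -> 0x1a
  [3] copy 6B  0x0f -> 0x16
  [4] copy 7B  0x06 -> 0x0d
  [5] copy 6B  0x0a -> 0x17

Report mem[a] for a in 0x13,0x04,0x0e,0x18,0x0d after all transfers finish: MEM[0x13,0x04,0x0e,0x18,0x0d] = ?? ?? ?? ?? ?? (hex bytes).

D0: mem[0x16..0x17] <- [cc 40]
D1: mem[0x01..0x07] <- [99 ea cc 40 26 3c b0]
D2: mem[0x1a..0x1f] <- [40 26 3c b0 7b b6]
D3: mem[0x16..0x1b] <- [cc 40 26 3c b0 7b]
D4: mem[0x0d..0x13] <- [3c b0 a6 84 cc 88 a9]
D5: mem[0x17..0x1c] <- [cc 88 a9 3c b0 a6]
query mem[0x13]=0xa9, mem[0x04]=0x40, mem[0x0e]=0xb0, mem[0x18]=0x88, mem[0x0d]=0x3c

MEM[0x13,0x04,0x0e,0x18,0x0d] = a9 40 b0 88 3c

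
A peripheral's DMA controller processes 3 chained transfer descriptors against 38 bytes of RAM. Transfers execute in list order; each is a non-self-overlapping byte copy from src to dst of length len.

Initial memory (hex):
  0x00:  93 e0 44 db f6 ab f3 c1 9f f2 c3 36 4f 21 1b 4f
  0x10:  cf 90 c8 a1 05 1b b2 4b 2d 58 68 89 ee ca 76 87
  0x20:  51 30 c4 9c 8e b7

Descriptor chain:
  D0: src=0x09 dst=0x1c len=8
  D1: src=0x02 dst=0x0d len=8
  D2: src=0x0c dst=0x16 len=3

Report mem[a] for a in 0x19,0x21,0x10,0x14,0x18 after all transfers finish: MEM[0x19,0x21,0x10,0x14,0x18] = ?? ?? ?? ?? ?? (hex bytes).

D0: mem[0x1c..0x23] <- [f2 c3 36 4f 21 1b 4f cf]
D1: mem[0x0d..0x14] <- [44 db f6 ab f3 c1 9f f2]
D2: mem[0x16..0x18] <- [4f 44 db]
query mem[0x19]=0x58, mem[0x21]=0x1b, mem[0x10]=0xab, mem[0x14]=0xf2, mem[0x18]=0xdb

MEM[0x19,0x21,0x10,0x14,0x18] = 58 1b ab f2 db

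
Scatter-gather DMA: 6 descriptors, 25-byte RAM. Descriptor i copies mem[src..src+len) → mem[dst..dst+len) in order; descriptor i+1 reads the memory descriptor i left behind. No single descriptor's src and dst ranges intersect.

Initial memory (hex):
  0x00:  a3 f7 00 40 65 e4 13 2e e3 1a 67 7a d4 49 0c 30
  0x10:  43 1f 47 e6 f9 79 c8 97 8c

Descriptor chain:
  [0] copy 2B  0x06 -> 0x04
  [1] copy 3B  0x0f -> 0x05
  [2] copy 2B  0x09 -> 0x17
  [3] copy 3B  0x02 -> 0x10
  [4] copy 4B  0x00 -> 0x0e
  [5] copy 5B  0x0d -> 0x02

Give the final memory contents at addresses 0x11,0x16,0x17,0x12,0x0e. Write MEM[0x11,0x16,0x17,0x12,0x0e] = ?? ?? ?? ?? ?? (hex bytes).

D0: mem[0x04..0x05] <- [13 2e]
D1: mem[0x05..0x07] <- [30 43 1f]
D2: mem[0x17..0x18] <- [1a 67]
D3: mem[0x10..0x12] <- [00 40 13]
D4: mem[0x0e..0x11] <- [a3 f7 00 40]
D5: mem[0x02..0x06] <- [49 a3 f7 00 40]
query mem[0x11]=0x40, mem[0x16]=0xc8, mem[0x17]=0x1a, mem[0x12]=0x13, mem[0x0e]=0xa3

MEM[0x11,0x16,0x17,0x12,0x0e] = 40 c8 1a 13 a3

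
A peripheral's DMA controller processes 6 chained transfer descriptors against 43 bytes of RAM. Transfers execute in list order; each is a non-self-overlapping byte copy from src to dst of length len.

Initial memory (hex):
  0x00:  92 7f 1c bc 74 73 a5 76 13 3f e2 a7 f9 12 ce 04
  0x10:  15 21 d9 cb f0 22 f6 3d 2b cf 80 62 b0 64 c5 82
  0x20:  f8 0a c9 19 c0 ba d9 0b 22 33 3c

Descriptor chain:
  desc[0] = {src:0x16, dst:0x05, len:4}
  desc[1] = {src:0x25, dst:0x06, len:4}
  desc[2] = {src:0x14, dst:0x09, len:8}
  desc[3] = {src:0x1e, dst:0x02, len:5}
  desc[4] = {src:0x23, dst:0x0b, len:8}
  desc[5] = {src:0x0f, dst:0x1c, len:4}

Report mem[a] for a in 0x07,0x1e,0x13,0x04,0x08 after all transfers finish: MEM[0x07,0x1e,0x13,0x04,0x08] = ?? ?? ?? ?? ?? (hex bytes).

#0 dst[0x05+4] := {0xf6,0x3d,0x2b,0xcf}
#1 dst[0x06+4] := {0xba,0xd9,0x0b,0x22}
#2 dst[0x09+8] := {0xf0,0x22,0xf6,0x3d,0x2b,0xcf,0x80,0x62}
#3 dst[0x02+5] := {0xc5,0x82,0xf8,0x0a,0xc9}
#4 dst[0x0b+8] := {0x19,0xc0,0xba,0xd9,0x0b,0x22,0x33,0x3c}
#5 dst[0x1c+4] := {0x0b,0x22,0x33,0x3c}
query mem[0x07]=0xd9, mem[0x1e]=0x33, mem[0x13]=0xcb, mem[0x04]=0xf8, mem[0x08]=0x0b

MEM[0x07,0x1e,0x13,0x04,0x08] = d9 33 cb f8 0b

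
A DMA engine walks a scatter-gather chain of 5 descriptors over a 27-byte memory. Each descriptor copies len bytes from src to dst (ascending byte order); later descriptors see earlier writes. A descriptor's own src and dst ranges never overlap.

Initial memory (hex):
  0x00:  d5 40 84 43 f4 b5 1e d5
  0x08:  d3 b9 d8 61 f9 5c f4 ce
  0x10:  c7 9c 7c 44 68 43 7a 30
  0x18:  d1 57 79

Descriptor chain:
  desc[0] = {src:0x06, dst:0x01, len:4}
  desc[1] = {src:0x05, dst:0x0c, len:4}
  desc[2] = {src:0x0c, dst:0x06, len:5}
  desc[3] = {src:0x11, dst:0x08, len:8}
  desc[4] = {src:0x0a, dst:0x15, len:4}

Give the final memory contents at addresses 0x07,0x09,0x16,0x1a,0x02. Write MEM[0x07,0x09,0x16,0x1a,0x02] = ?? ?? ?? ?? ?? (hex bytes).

[0] 0x06->0x01 len=4 : 1e d5 d3 b9
[1] 0x05->0x0c len=4 : b5 1e d5 d3
[2] 0x0c->0x06 len=5 : b5 1e d5 d3 c7
[3] 0x11->0x08 len=8 : 9c 7c 44 68 43 7a 30 d1
[4] 0x0a->0x15 len=4 : 44 68 43 7a
query mem[0x07]=0x1e, mem[0x09]=0x7c, mem[0x16]=0x68, mem[0x1a]=0x79, mem[0x02]=0xd5

MEM[0x07,0x09,0x16,0x1a,0x02] = 1e 7c 68 79 d5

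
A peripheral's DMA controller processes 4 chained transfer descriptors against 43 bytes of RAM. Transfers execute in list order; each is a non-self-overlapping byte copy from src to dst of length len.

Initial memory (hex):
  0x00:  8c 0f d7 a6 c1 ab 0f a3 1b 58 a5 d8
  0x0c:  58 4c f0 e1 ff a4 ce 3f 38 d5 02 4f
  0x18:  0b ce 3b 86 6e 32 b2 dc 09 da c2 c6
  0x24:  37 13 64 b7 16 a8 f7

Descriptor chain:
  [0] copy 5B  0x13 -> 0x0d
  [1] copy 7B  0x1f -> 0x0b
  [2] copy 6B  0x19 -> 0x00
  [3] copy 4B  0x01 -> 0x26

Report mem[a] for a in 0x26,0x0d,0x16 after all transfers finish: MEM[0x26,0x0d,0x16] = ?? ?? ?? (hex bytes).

MEM[0x26,0x0d,0x16] = 3b da 02

D0: mem[0x0d..0x11] <- [3f 38 d5 02 4f]
D1: mem[0x0b..0x11] <- [dc 09 da c2 c6 37 13]
D2: mem[0x00..0x05] <- [ce 3b 86 6e 32 b2]
D3: mem[0x26..0x29] <- [3b 86 6e 32]
query mem[0x26]=0x3b, mem[0x0d]=0xda, mem[0x16]=0x02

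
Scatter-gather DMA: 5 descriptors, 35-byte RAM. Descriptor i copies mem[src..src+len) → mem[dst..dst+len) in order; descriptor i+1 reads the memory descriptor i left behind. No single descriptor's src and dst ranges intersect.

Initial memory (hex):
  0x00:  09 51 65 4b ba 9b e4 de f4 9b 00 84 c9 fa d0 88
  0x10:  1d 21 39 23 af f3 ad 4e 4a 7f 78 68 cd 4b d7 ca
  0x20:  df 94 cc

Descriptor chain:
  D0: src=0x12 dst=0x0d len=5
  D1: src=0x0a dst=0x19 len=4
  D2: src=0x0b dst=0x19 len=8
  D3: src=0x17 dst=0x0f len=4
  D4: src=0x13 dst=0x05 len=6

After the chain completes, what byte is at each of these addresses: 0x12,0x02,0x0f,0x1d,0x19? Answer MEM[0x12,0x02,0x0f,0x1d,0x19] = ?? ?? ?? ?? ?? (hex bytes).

MEM[0x12,0x02,0x0f,0x1d,0x19] = c9 65 4e af 84

D0: mem[0x0d..0x11] <- [39 23 af f3 ad]
D1: mem[0x19..0x1c] <- [00 84 c9 39]
D2: mem[0x19..0x20] <- [84 c9 39 23 af f3 ad 39]
D3: mem[0x0f..0x12] <- [4e 4a 84 c9]
D4: mem[0x05..0x0a] <- [23 af f3 ad 4e 4a]
query mem[0x12]=0xc9, mem[0x02]=0x65, mem[0x0f]=0x4e, mem[0x1d]=0xaf, mem[0x19]=0x84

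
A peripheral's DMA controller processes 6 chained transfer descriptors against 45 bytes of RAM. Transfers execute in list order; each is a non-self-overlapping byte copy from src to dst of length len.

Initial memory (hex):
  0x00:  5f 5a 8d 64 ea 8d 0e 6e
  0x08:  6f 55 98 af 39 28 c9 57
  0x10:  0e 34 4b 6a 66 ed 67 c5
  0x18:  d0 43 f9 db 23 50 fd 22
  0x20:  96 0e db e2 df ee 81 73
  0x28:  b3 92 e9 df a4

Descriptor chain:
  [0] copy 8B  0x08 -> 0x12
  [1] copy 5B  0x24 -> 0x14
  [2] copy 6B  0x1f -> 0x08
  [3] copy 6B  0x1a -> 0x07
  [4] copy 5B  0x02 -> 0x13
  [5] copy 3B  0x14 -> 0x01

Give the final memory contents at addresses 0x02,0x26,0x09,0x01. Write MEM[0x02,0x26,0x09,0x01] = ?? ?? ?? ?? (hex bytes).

MEM[0x02,0x26,0x09,0x01] = ea 81 23 64

#0 dst[0x12+8] := {0x6f,0x55,0x98,0xaf,0x39,0x28,0xc9,0x57}
#1 dst[0x14+5] := {0xdf,0xee,0x81,0x73,0xb3}
#2 dst[0x08+6] := {0x22,0x96,0x0e,0xdb,0xe2,0xdf}
#3 dst[0x07+6] := {0xf9,0xdb,0x23,0x50,0xfd,0x22}
#4 dst[0x13+5] := {0x8d,0x64,0xea,0x8d,0x0e}
#5 dst[0x01+3] := {0x64,0xea,0x8d}
query mem[0x02]=0xea, mem[0x26]=0x81, mem[0x09]=0x23, mem[0x01]=0x64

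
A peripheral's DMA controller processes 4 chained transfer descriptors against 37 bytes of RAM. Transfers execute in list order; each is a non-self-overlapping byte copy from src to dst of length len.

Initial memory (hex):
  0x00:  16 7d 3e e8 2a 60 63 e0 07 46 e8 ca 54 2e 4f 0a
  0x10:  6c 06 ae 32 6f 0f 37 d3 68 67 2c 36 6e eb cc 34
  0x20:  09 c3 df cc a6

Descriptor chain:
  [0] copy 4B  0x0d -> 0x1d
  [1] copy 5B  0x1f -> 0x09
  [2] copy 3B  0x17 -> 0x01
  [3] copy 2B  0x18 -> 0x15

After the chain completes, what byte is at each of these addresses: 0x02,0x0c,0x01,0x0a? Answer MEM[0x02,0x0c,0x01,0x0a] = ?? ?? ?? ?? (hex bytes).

MEM[0x02,0x0c,0x01,0x0a] = 68 df d3 6c

#0 dst[0x1d+4] := {0x2e,0x4f,0x0a,0x6c}
#1 dst[0x09+5] := {0x0a,0x6c,0xc3,0xdf,0xcc}
#2 dst[0x01+3] := {0xd3,0x68,0x67}
#3 dst[0x15+2] := {0x68,0x67}
query mem[0x02]=0x68, mem[0x0c]=0xdf, mem[0x01]=0xd3, mem[0x0a]=0x6c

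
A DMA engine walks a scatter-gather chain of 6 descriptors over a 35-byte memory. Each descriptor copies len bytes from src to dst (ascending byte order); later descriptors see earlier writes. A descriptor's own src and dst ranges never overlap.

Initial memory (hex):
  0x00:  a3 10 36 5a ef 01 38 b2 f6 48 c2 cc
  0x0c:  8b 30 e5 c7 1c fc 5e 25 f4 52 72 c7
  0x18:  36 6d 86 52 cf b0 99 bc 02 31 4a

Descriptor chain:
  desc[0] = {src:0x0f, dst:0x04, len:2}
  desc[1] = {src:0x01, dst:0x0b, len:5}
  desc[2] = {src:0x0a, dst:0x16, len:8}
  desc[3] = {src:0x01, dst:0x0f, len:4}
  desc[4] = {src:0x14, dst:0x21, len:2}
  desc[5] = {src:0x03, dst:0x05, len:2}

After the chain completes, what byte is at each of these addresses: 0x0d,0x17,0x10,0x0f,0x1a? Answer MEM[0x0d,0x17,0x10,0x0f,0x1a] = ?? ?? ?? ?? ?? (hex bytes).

MEM[0x0d,0x17,0x10,0x0f,0x1a] = 5a 10 36 10 c7

[0] 0x0f->0x04 len=2 : c7 1c
[1] 0x01->0x0b len=5 : 10 36 5a c7 1c
[2] 0x0a->0x16 len=8 : c2 10 36 5a c7 1c 1c fc
[3] 0x01->0x0f len=4 : 10 36 5a c7
[4] 0x14->0x21 len=2 : f4 52
[5] 0x03->0x05 len=2 : 5a c7
query mem[0x0d]=0x5a, mem[0x17]=0x10, mem[0x10]=0x36, mem[0x0f]=0x10, mem[0x1a]=0xc7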